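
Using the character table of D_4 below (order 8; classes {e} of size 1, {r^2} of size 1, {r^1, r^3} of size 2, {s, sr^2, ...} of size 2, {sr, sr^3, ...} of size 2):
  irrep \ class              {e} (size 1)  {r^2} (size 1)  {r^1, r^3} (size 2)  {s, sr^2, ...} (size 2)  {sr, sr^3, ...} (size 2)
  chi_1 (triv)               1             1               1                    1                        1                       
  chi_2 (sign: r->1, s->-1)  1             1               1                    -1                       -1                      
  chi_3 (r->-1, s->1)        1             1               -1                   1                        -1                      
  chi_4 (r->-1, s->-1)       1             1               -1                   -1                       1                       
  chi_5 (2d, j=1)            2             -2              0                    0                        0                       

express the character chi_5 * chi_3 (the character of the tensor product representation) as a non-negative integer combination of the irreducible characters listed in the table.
chi_5 tensor chi_3 = chi_5 (all other irreducibles have multiplicity 0).

Argument: The character of a tensor product is the pointwise product (chi_5 * chi_3)(C) = chi_5(C) * chi_3(C):
  {e}: (2)*(1), {r^2}: (-2)*(1), {r^1, r^3}: (0)*(-1), {s, sr^2, ...}: (0)*(1), {sr, sr^3, ...}: (0)*(-1)
so (chi_5 * chi_3) takes values
  {e} -> 2, {r^2} -> -2, {r^1, r^3} -> 0, {s, sr^2, ...} -> 0, {sr, sr^3, ...} -> 0.
Now take the inner product of this character with each irreducible chi from the table, <chi_5*chi_3, chi> = (1/8) sum_C |C| (chi_5*chi_3)(C) conj(chi(C)):
  <chi_5*chi_3, chi_1> = (1/8)[1*(2)*conj(1) + 1*(-2)*conj(1) + 2*(0)*conj(1) + 2*(0)*conj(1) + 2*(0)*conj(1)]
      = (1/8)[(2) + (-2) + (0) + (0) + (0)] = 0/8 = 0
  <chi_5*chi_3, chi_2> = (1/8)[1*(2)*conj(1) + 1*(-2)*conj(1) + 2*(0)*conj(1) + 2*(0)*conj(-1) + 2*(0)*conj(-1)]
      = (1/8)[(2) + (-2) + (0) + (0) + (0)] = 0/8 = 0
  <chi_5*chi_3, chi_3> = (1/8)[1*(2)*conj(1) + 1*(-2)*conj(1) + 2*(0)*conj(-1) + 2*(0)*conj(1) + 2*(0)*conj(-1)]
      = (1/8)[(2) + (-2) + (0) + (0) + (0)] = 0/8 = 0
  <chi_5*chi_3, chi_4> = (1/8)[1*(2)*conj(1) + 1*(-2)*conj(1) + 2*(0)*conj(-1) + 2*(0)*conj(-1) + 2*(0)*conj(1)]
      = (1/8)[(2) + (-2) + (0) + (0) + (0)] = 0/8 = 0
  <chi_5*chi_3, chi_5> = (1/8)[1*(2)*conj(2) + 1*(-2)*conj(-2) + 2*(0)*conj(0) + 2*(0)*conj(0) + 2*(0)*conj(0)]
      = (1/8)[(4) + (4) + (0) + (0) + (0)] = 8/8 = 1
Hence the multiplicities are chi_5: 1. Dimension check: dim(chi_5)*dim(chi_3) = 2*1 = 2 and sum (mult * dim) = 1*2 = 2.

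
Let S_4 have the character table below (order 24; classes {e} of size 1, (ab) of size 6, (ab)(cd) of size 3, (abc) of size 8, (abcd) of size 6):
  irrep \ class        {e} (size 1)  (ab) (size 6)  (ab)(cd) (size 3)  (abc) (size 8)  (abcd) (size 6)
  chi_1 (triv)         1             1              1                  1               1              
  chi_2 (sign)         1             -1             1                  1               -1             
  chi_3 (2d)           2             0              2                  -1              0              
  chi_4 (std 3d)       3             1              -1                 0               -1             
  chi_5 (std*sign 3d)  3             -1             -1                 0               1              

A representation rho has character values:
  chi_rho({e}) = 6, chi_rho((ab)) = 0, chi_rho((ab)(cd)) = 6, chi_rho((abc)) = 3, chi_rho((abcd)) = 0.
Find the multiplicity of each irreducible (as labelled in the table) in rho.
Multiplicities: chi_1: 2, chi_2: 2, chi_3: 1, chi_4: 0, chi_5: 0.

Reasoning: Use <chi_rho, chi> = (1/|G|) sum_C |C| * chi_rho(C) * conj(chi(C)) with |G| = 24 for each irreducible chi in the table:
  <chi_rho, chi_1> = (1/24)[1*(6)*conj(1) + 6*(0)*conj(1) + 3*(6)*conj(1) + 8*(3)*conj(1) + 6*(0)*conj(1)]
      = (1/24)[(6) + (0) + (18) + (24) + (0)] = 48/24 = 2
  <chi_rho, chi_2> = (1/24)[1*(6)*conj(1) + 6*(0)*conj(-1) + 3*(6)*conj(1) + 8*(3)*conj(1) + 6*(0)*conj(-1)]
      = (1/24)[(6) + (0) + (18) + (24) + (0)] = 48/24 = 2
  <chi_rho, chi_3> = (1/24)[1*(6)*conj(2) + 6*(0)*conj(0) + 3*(6)*conj(2) + 8*(3)*conj(-1) + 6*(0)*conj(0)]
      = (1/24)[(12) + (0) + (36) + (-24) + (0)] = 24/24 = 1
  <chi_rho, chi_4> = (1/24)[1*(6)*conj(3) + 6*(0)*conj(1) + 3*(6)*conj(-1) + 8*(3)*conj(0) + 6*(0)*conj(-1)]
      = (1/24)[(18) + (0) + (-18) + (0) + (0)] = 0/24 = 0
  <chi_rho, chi_5> = (1/24)[1*(6)*conj(3) + 6*(0)*conj(-1) + 3*(6)*conj(-1) + 8*(3)*conj(0) + 6*(0)*conj(1)]
      = (1/24)[(18) + (0) + (-18) + (0) + (0)] = 0/24 = 0
Dimension check: dim(rho) = sum (mult * dim) = 2*1 + 2*1 + 1*2 + 0*3 + 0*3 = 6 = chi_rho(e) = 6.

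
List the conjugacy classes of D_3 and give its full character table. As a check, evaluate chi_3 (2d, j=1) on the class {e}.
Conjugacy classes: {e} of size 1, {r^1, r^2} of size 2, {s, sr, ..., sr^2} of size 3.
Character table:
  irrep \ class              {e} (size 1)  {r^1, r^2} (size 2)  {s, sr, ..., sr^2} (size 3)
  chi_1 (triv)               1             1                    1                          
  chi_2 (sign: r->1, s->-1)  1             1                    -1                         
  chi_3 (2d, j=1)            2             -1                   0                          

Spot check: chi_3 (2d, j=1) on {e} = 2.

Details: D_3 has order 2*3 = 6 with 3 conjugacy classes, hence 3 irreducibles. Sum of squared dims 1 + 1 + 4 = 6 = |G|. Linear characters come from the abelianisation; the 2-dimensional irreps have character r^k -> 2*cos(2*pi*j*k/3), reflections -> 0.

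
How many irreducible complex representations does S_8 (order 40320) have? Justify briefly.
22

Solution. The number of irreducible complex representations of a finite group equals its number of conjugacy classes. Conjugacy classes in S_8 correspond to cycle types, i.e. partitions of 8; there are p(8) = 22 of them, so S_8 (order 40320) has exactly 22 irreducible complex representations.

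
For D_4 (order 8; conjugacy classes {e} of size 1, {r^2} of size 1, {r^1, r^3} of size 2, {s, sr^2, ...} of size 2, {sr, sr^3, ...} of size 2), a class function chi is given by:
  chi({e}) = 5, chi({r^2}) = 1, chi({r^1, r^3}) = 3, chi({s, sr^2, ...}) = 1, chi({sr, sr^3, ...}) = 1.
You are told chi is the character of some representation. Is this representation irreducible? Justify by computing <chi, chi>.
Not irreducible (reducible): <chi, chi> = 6 > 1.

Derivation: <chi, chi> = (1/|G|) sum_C |C| * |chi(C)|^2 = (1/8)[1*|5|^2 + 1*|1|^2 + 2*|3|^2 + 2*|1|^2 + 2*|1|^2]
  = (1/8)[(25) + (1) + (18) + (2) + (2)] = 48/8 = 6.
A character is irreducible iff <chi, chi> = 1, so this representation is reducible.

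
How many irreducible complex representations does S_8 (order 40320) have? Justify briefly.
22

Justification: The number of irreducible complex representations of a finite group equals its number of conjugacy classes. Conjugacy classes in S_8 correspond to cycle types, i.e. partitions of 8; there are p(8) = 22 of them, so S_8 (order 40320) has exactly 22 irreducible complex representations.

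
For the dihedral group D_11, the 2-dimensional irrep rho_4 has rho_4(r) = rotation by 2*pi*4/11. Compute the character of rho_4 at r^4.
chi_{rho_4}(r^4) = 2*cos(2*pi*4*4/11) = -2*cos(pi/11)

Why: rho_4(r^4) is rotation by angle 2*pi*4*4/11, whose trace is 2*cos(2*pi*4*4/11) = -2*cos(pi/11).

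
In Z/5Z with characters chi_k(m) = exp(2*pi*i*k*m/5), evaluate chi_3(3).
chi_3(3) = zeta_5^9 = exp(-2*I*pi/5)

Details: chi_3(3) = zeta_5^(3*3) = zeta_5^9. Since zeta_5^5 = 1, this equals zeta_5^4 = exp(2*pi*i*4/5) = exp(-2*I*pi/5).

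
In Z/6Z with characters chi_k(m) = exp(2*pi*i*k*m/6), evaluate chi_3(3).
chi_3(3) = zeta_6^9 = -1

Details: chi_3(3) = zeta_6^(3*3) = zeta_6^9. Since zeta_6^6 = 1, this equals zeta_6^3 = exp(2*pi*i*3/6) = -1.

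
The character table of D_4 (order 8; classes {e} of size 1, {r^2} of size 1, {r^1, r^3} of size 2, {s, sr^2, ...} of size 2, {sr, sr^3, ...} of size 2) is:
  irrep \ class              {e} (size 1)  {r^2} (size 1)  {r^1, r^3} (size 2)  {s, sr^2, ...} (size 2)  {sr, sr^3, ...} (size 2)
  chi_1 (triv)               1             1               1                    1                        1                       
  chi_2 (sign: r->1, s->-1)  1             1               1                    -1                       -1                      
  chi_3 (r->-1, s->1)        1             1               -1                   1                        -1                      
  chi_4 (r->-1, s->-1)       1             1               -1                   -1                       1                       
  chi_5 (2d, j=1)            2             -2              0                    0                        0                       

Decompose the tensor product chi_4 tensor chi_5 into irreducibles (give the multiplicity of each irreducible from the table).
chi_4 tensor chi_5 = chi_5 (all other irreducibles have multiplicity 0).

Why: The character of a tensor product is the pointwise product (chi_4 * chi_5)(C) = chi_4(C) * chi_5(C):
  {e}: (1)*(2), {r^2}: (1)*(-2), {r^1, r^3}: (-1)*(0), {s, sr^2, ...}: (-1)*(0), {sr, sr^3, ...}: (1)*(0)
so (chi_4 * chi_5) takes values
  {e} -> 2, {r^2} -> -2, {r^1, r^3} -> 0, {s, sr^2, ...} -> 0, {sr, sr^3, ...} -> 0.
Now take the inner product of this character with each irreducible chi from the table, <chi_4*chi_5, chi> = (1/8) sum_C |C| (chi_4*chi_5)(C) conj(chi(C)):
  <chi_4*chi_5, chi_1> = (1/8)[1*(2)*conj(1) + 1*(-2)*conj(1) + 2*(0)*conj(1) + 2*(0)*conj(1) + 2*(0)*conj(1)]
      = (1/8)[(2) + (-2) + (0) + (0) + (0)] = 0/8 = 0
  <chi_4*chi_5, chi_2> = (1/8)[1*(2)*conj(1) + 1*(-2)*conj(1) + 2*(0)*conj(1) + 2*(0)*conj(-1) + 2*(0)*conj(-1)]
      = (1/8)[(2) + (-2) + (0) + (0) + (0)] = 0/8 = 0
  <chi_4*chi_5, chi_3> = (1/8)[1*(2)*conj(1) + 1*(-2)*conj(1) + 2*(0)*conj(-1) + 2*(0)*conj(1) + 2*(0)*conj(-1)]
      = (1/8)[(2) + (-2) + (0) + (0) + (0)] = 0/8 = 0
  <chi_4*chi_5, chi_4> = (1/8)[1*(2)*conj(1) + 1*(-2)*conj(1) + 2*(0)*conj(-1) + 2*(0)*conj(-1) + 2*(0)*conj(1)]
      = (1/8)[(2) + (-2) + (0) + (0) + (0)] = 0/8 = 0
  <chi_4*chi_5, chi_5> = (1/8)[1*(2)*conj(2) + 1*(-2)*conj(-2) + 2*(0)*conj(0) + 2*(0)*conj(0) + 2*(0)*conj(0)]
      = (1/8)[(4) + (4) + (0) + (0) + (0)] = 8/8 = 1
Hence the multiplicities are chi_5: 1. Dimension check: dim(chi_4)*dim(chi_5) = 1*2 = 2 and sum (mult * dim) = 1*2 = 2.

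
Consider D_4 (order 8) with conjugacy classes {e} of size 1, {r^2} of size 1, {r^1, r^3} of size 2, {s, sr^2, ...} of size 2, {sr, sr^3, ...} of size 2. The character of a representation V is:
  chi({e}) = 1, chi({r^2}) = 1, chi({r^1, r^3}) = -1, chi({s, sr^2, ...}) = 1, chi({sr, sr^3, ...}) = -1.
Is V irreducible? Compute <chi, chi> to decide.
Irreducible: <chi, chi> = 1.

Reasoning: <chi, chi> = (1/|G|) sum_C |C| * |chi(C)|^2 = (1/8)[1*|1|^2 + 1*|1|^2 + 2*|-1|^2 + 2*|1|^2 + 2*|-1|^2]
  = (1/8)[(1) + (1) + (2) + (2) + (2)] = 8/8 = 1.
A character is irreducible iff <chi, chi> = 1, so this representation is irreducible.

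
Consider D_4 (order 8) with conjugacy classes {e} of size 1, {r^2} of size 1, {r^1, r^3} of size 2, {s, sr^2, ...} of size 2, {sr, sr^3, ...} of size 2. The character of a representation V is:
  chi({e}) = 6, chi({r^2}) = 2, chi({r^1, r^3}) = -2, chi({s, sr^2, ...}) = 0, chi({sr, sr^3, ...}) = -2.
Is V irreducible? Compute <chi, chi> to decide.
Not irreducible (reducible): <chi, chi> = 7 > 1.

Justification: <chi, chi> = (1/|G|) sum_C |C| * |chi(C)|^2 = (1/8)[1*|6|^2 + 1*|2|^2 + 2*|-2|^2 + 2*|0|^2 + 2*|-2|^2]
  = (1/8)[(36) + (4) + (8) + (0) + (8)] = 56/8 = 7.
A character is irreducible iff <chi, chi> = 1, so this representation is reducible.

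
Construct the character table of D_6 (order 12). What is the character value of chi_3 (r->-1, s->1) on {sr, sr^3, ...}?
Conjugacy classes: {e} of size 1, {r^3} of size 1, {r^1, r^5} of size 2, {r^2, r^4} of size 2, {s, sr^2, ...} of size 3, {sr, sr^3, ...} of size 3.
Character table:
  irrep \ class              {e} (size 1)  {r^3} (size 1)  {r^1, r^5} (size 2)  {r^2, r^4} (size 2)  {s, sr^2, ...} (size 3)  {sr, sr^3, ...} (size 3)
  chi_1 (triv)               1             1               1                    1                    1                        1                       
  chi_2 (sign: r->1, s->-1)  1             1               1                    1                    -1                       -1                      
  chi_3 (r->-1, s->1)        1             -1              -1                   1                    1                        -1                      
  chi_4 (r->-1, s->-1)       1             -1              -1                   1                    -1                       1                       
  chi_5 (2d, j=1)            2             -2              1                    -1                   0                        0                       
  chi_6 (2d, j=2)            2             2               -1                   -1                   0                        0                       

Spot check: chi_3 (r->-1, s->1) on {sr, sr^3, ...} = -1.

Derivation: D_6 has order 2*6 = 12 with 6 conjugacy classes, hence 6 irreducibles. Sum of squared dims 1 + 1 + 1 + 1 + 4 + 4 = 12 = |G|. Linear characters come from the abelianisation; the 2-dimensional irreps have character r^k -> 2*cos(2*pi*j*k/6), reflections -> 0.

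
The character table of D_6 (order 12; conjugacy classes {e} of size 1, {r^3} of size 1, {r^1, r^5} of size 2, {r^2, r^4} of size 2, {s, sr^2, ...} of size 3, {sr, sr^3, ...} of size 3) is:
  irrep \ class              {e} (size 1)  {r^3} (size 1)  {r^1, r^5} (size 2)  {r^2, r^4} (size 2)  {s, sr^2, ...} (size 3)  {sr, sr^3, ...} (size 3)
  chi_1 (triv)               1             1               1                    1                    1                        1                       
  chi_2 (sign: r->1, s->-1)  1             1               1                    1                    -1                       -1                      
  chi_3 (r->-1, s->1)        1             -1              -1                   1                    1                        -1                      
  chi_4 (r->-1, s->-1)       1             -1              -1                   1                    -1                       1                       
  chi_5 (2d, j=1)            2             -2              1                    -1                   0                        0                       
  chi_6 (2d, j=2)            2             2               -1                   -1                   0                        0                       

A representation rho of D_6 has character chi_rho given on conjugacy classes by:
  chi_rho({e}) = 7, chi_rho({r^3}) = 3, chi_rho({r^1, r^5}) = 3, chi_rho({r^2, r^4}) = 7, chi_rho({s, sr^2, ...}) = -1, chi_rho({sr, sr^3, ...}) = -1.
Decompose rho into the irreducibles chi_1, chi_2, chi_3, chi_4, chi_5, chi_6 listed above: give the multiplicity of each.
Multiplicities: chi_1: 2, chi_2: 3, chi_3: 1, chi_4: 1, chi_5: 0, chi_6: 0.

Derivation: Use <chi_rho, chi> = (1/|G|) sum_C |C| * chi_rho(C) * conj(chi(C)) with |G| = 12 for each irreducible chi in the table:
  <chi_rho, chi_1> = (1/12)[1*(7)*conj(1) + 1*(3)*conj(1) + 2*(3)*conj(1) + 2*(7)*conj(1) + 3*(-1)*conj(1) + 3*(-1)*conj(1)]
      = (1/12)[(7) + (3) + (6) + (14) + (-3) + (-3)] = 24/12 = 2
  <chi_rho, chi_2> = (1/12)[1*(7)*conj(1) + 1*(3)*conj(1) + 2*(3)*conj(1) + 2*(7)*conj(1) + 3*(-1)*conj(-1) + 3*(-1)*conj(-1)]
      = (1/12)[(7) + (3) + (6) + (14) + (3) + (3)] = 36/12 = 3
  <chi_rho, chi_3> = (1/12)[1*(7)*conj(1) + 1*(3)*conj(-1) + 2*(3)*conj(-1) + 2*(7)*conj(1) + 3*(-1)*conj(1) + 3*(-1)*conj(-1)]
      = (1/12)[(7) + (-3) + (-6) + (14) + (-3) + (3)] = 12/12 = 1
  <chi_rho, chi_4> = (1/12)[1*(7)*conj(1) + 1*(3)*conj(-1) + 2*(3)*conj(-1) + 2*(7)*conj(1) + 3*(-1)*conj(-1) + 3*(-1)*conj(1)]
      = (1/12)[(7) + (-3) + (-6) + (14) + (3) + (-3)] = 12/12 = 1
  <chi_rho, chi_5> = (1/12)[1*(7)*conj(2) + 1*(3)*conj(-2) + 2*(3)*conj(1) + 2*(7)*conj(-1) + 3*(-1)*conj(0) + 3*(-1)*conj(0)]
      = (1/12)[(14) + (-6) + (6) + (-14) + (0) + (0)] = 0/12 = 0
  <chi_rho, chi_6> = (1/12)[1*(7)*conj(2) + 1*(3)*conj(2) + 2*(3)*conj(-1) + 2*(7)*conj(-1) + 3*(-1)*conj(0) + 3*(-1)*conj(0)]
      = (1/12)[(14) + (6) + (-6) + (-14) + (0) + (0)] = 0/12 = 0
Dimension check: dim(rho) = sum (mult * dim) = 2*1 + 3*1 + 1*1 + 1*1 + 0*2 + 0*2 = 7 = chi_rho(e) = 7.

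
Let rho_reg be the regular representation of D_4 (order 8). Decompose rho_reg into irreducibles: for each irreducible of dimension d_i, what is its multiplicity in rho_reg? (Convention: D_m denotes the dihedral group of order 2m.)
Each irreducible V_i of dimension d_i appears with multiplicity d_i, i.e. rho_reg = (direct sum over all irreducibles V_i) d_i V_i. The irreducible dimensions for D_4 are 1, 1, 1, 1, 2: 4 irreducibles of dimension 1, each with multiplicity 1; 1 irreducible of dimension 2, with multiplicity 2. Total dimension 4*1*1 + 1*2*2 = 8 = |G|.

Working: General theorem: in the regular representation of a finite group G, each irreducible appears with multiplicity equal to its dimension. Check: dim(rho_reg) = sum d_i^2 = 1 + 1 + 1 + 1 + 4 = 8 = |G|.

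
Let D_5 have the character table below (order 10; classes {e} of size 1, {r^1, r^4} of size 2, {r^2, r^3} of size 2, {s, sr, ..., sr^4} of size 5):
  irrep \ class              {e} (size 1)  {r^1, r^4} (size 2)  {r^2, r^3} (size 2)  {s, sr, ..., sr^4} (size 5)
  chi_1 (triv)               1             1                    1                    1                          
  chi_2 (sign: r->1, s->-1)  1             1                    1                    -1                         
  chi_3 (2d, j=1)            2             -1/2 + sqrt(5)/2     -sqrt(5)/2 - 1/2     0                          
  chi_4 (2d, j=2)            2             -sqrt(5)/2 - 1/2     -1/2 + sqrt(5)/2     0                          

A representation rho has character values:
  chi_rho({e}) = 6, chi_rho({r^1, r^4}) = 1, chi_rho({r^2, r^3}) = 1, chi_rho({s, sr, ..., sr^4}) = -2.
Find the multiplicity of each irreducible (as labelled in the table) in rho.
Multiplicities: chi_1: 0, chi_2: 2, chi_3: 1, chi_4: 1.

Explanation: Use <chi_rho, chi> = (1/|G|) sum_C |C| * chi_rho(C) * conj(chi(C)) with |G| = 10 for each irreducible chi in the table:
  <chi_rho, chi_1> = (1/10)[1*(6)*conj(1) + 2*(1)*conj(1) + 2*(1)*conj(1) + 5*(-2)*conj(1)]
      = (1/10)[(6) + (2) + (2) + (-10)] = 0/10 = 0
  <chi_rho, chi_2> = (1/10)[1*(6)*conj(1) + 2*(1)*conj(1) + 2*(1)*conj(1) + 5*(-2)*conj(-1)]
      = (1/10)[(6) + (2) + (2) + (10)] = 20/10 = 2
  <chi_rho, chi_3> = (1/10)[1*(6)*conj(2) + 2*(1)*conj(-1/2 + sqrt(5)/2) + 2*(1)*conj(-sqrt(5)/2 - 1/2) + 5*(-2)*conj(0)]
      = (1/10)[(12) + (-1 + sqrt(5)) + (-sqrt(5) - 1) + (0)] = 10/10 = 1
  <chi_rho, chi_4> = (1/10)[1*(6)*conj(2) + 2*(1)*conj(-sqrt(5)/2 - 1/2) + 2*(1)*conj(-1/2 + sqrt(5)/2) + 5*(-2)*conj(0)]
      = (1/10)[(12) + (-sqrt(5) - 1) + (-1 + sqrt(5)) + (0)] = 10/10 = 1
Dimension check: dim(rho) = sum (mult * dim) = 0*1 + 2*1 + 1*2 + 1*2 = 6 = chi_rho(e) = 6.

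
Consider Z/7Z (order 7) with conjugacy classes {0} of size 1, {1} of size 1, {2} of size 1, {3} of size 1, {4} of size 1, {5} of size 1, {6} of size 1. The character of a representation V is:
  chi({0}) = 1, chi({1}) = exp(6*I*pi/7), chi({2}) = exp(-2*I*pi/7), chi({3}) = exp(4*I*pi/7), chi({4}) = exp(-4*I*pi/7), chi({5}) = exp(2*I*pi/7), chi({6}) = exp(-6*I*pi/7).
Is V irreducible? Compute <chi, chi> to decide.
Irreducible: <chi, chi> = 1.

Why: <chi, chi> = (1/|G|) sum_C |C| * |chi(C)|^2 = (1/7)[1*|1|^2 + 1*|exp(6*I*pi/7)|^2 + 1*|exp(-2*I*pi/7)|^2 + 1*|exp(4*I*pi/7)|^2 + 1*|exp(-4*I*pi/7)|^2 + 1*|exp(2*I*pi/7)|^2 + 1*|exp(-6*I*pi/7)|^2]
  = (1/7)[(1) + (1) + (1) + (1) + (1) + (1) + (1)] = 7/7 = 1.
(Exp terms are combined using exp(i*s)*conj(exp(i*t)) = exp(i*(s-t)), and sums of them are collapsed using the identity that for every m > 1 the m distinct m-th roots of unity sum to 0, e.g. 1 + exp(2*I*pi/3) + exp(-2*I*pi/3) = 0.)
A character is irreducible iff <chi, chi> = 1, so this representation is irreducible.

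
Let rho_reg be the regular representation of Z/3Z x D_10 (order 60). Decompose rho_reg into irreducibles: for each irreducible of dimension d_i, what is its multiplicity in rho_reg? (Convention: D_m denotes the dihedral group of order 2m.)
Each irreducible V_i of dimension d_i appears with multiplicity d_i, i.e. rho_reg = (direct sum over all irreducibles V_i) d_i V_i. The irreducible dimensions for Z/3Z x D_10 are 1, 1, 1, 1, 1, 1, 1, 1, 1, 1, 1, 1, 2, 2, 2, 2, 2, 2, 2, 2, 2, 2, 2, 2: 12 irreducibles of dimension 1, each with multiplicity 1; 12 irreducibles of dimension 2, each with multiplicity 2. Total dimension 12*1*1 + 12*2*2 = 60 = |G|.

Why: General theorem: in the regular representation of a finite group G, each irreducible appears with multiplicity equal to its dimension. Check: dim(rho_reg) = sum d_i^2 = 1 + 1 + 1 + 1 + 1 + 1 + 1 + 1 + 1 + 1 + 1 + 1 + 4 + 4 + 4 + 4 + 4 + 4 + 4 + 4 + 4 + 4 + 4 + 4 = 60 = |G|.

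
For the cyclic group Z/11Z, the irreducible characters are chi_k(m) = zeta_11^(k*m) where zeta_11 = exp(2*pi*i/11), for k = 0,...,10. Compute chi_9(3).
chi_9(3) = zeta_11^27 = exp(10*I*pi/11)

Details: chi_9(3) = zeta_11^(9*3) = zeta_11^27. Since zeta_11^11 = 1, this equals zeta_11^5 = exp(2*pi*i*5/11) = exp(10*I*pi/11).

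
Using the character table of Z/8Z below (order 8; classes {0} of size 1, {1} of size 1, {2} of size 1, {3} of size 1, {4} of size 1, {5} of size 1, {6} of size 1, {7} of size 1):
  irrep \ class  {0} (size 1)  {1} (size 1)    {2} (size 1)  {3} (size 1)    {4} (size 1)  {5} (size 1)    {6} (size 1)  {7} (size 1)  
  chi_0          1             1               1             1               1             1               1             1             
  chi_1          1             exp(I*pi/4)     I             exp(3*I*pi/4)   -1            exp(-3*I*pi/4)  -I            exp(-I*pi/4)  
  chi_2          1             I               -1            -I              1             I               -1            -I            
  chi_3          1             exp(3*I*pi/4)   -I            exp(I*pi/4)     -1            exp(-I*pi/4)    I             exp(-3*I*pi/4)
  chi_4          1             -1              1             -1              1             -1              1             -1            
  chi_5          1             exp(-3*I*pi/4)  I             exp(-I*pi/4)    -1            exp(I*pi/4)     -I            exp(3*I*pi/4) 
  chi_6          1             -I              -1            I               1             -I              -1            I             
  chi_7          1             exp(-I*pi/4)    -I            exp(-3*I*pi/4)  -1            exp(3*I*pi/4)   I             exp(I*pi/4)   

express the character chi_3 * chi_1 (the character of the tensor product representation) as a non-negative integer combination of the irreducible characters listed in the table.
chi_3 tensor chi_1 = chi_4 (all other irreducibles have multiplicity 0).

Working: The character of a tensor product is the pointwise product (chi_3 * chi_1)(C) = chi_3(C) * chi_1(C):
  {0}: (1)*(1), {1}: (exp(3*I*pi/4))*(exp(I*pi/4)), {2}: (-I)*(I), {3}: (exp(I*pi/4))*(exp(3*I*pi/4)), {4}: (-1)*(-1), {5}: (exp(-I*pi/4))*(exp(-3*I*pi/4)), {6}: (I)*(-I), {7}: (exp(-3*I*pi/4))*(exp(-I*pi/4))
so (chi_3 * chi_1) takes values
  {0} -> 1, {1} -> -1, {2} -> 1, {3} -> -1, {4} -> 1, {5} -> -1, {6} -> 1, {7} -> -1.
Now take the inner product of this character with each irreducible chi from the table, <chi_3*chi_1, chi> = (1/8) sum_C |C| (chi_3*chi_1)(C) conj(chi(C)):
  <chi_3*chi_1, chi_0> = (1/8)[1*(1)*conj(1) + 1*(-1)*conj(1) + 1*(1)*conj(1) + 1*(-1)*conj(1) + 1*(1)*conj(1) + 1*(-1)*conj(1) + 1*(1)*conj(1) + 1*(-1)*conj(1)]
      = (1/8)[(1) + (-1) + (1) + (-1) + (1) + (-1) + (1) + (-1)] = 0/8 = 0
  <chi_3*chi_1, chi_1> = (1/8)[1*(1)*conj(1) + 1*(-1)*conj(exp(I*pi/4)) + 1*(1)*conj(I) + 1*(-1)*conj(exp(3*I*pi/4)) + 1*(1)*conj(-1) + 1*(-1)*conj(exp(-3*I*pi/4)) + 1*(1)*conj(-I) + 1*(-1)*conj(exp(-I*pi/4))]
      = (1/8)[(1) + (-exp(-I*pi/4)) + (-I) + (-exp(-3*I*pi/4)) + (-1) + (-exp(3*I*pi/4)) + (I) + (-exp(I*pi/4))] = 0/8 = 0
  <chi_3*chi_1, chi_2> = (1/8)[1*(1)*conj(1) + 1*(-1)*conj(I) + 1*(1)*conj(-1) + 1*(-1)*conj(-I) + 1*(1)*conj(1) + 1*(-1)*conj(I) + 1*(1)*conj(-1) + 1*(-1)*conj(-I)]
      = (1/8)[(1) + (I) + (-1) + (-I) + (1) + (I) + (-1) + (-I)] = 0/8 = 0
  <chi_3*chi_1, chi_3> = (1/8)[1*(1)*conj(1) + 1*(-1)*conj(exp(3*I*pi/4)) + 1*(1)*conj(-I) + 1*(-1)*conj(exp(I*pi/4)) + 1*(1)*conj(-1) + 1*(-1)*conj(exp(-I*pi/4)) + 1*(1)*conj(I) + 1*(-1)*conj(exp(-3*I*pi/4))]
      = (1/8)[(1) + (-exp(-3*I*pi/4)) + (I) + (-exp(-I*pi/4)) + (-1) + (-exp(I*pi/4)) + (-I) + (-exp(3*I*pi/4))] = 0/8 = 0
  <chi_3*chi_1, chi_4> = (1/8)[1*(1)*conj(1) + 1*(-1)*conj(-1) + 1*(1)*conj(1) + 1*(-1)*conj(-1) + 1*(1)*conj(1) + 1*(-1)*conj(-1) + 1*(1)*conj(1) + 1*(-1)*conj(-1)]
      = (1/8)[(1) + (1) + (1) + (1) + (1) + (1) + (1) + (1)] = 8/8 = 1
  <chi_3*chi_1, chi_5> = (1/8)[1*(1)*conj(1) + 1*(-1)*conj(exp(-3*I*pi/4)) + 1*(1)*conj(I) + 1*(-1)*conj(exp(-I*pi/4)) + 1*(1)*conj(-1) + 1*(-1)*conj(exp(I*pi/4)) + 1*(1)*conj(-I) + 1*(-1)*conj(exp(3*I*pi/4))]
      = (1/8)[(1) + (-exp(3*I*pi/4)) + (-I) + (-exp(I*pi/4)) + (-1) + (-exp(-I*pi/4)) + (I) + (-exp(-3*I*pi/4))] = 0/8 = 0
  <chi_3*chi_1, chi_6> = (1/8)[1*(1)*conj(1) + 1*(-1)*conj(-I) + 1*(1)*conj(-1) + 1*(-1)*conj(I) + 1*(1)*conj(1) + 1*(-1)*conj(-I) + 1*(1)*conj(-1) + 1*(-1)*conj(I)]
      = (1/8)[(1) + (-I) + (-1) + (I) + (1) + (-I) + (-1) + (I)] = 0/8 = 0
  <chi_3*chi_1, chi_7> = (1/8)[1*(1)*conj(1) + 1*(-1)*conj(exp(-I*pi/4)) + 1*(1)*conj(-I) + 1*(-1)*conj(exp(-3*I*pi/4)) + 1*(1)*conj(-1) + 1*(-1)*conj(exp(3*I*pi/4)) + 1*(1)*conj(I) + 1*(-1)*conj(exp(I*pi/4))]
      = (1/8)[(1) + (-exp(I*pi/4)) + (I) + (-exp(3*I*pi/4)) + (-1) + (-exp(-3*I*pi/4)) + (-I) + (-exp(-I*pi/4))] = 0/8 = 0
(Exp terms are combined using exp(i*s)*conj(exp(i*t)) = exp(i*(s-t)), and sums of them are collapsed using the identity that for every m > 1 the m distinct m-th roots of unity sum to 0, e.g. 1 + exp(2*I*pi/3) + exp(-2*I*pi/3) = 0.)
Hence the multiplicities are chi_4: 1. Dimension check: dim(chi_3)*dim(chi_1) = 1*1 = 1 and sum (mult * dim) = 1*1 = 1.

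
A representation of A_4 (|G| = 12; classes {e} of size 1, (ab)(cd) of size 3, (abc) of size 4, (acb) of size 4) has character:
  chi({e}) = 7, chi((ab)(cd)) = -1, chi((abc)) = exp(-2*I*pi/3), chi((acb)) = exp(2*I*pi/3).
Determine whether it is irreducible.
Not irreducible (reducible): <chi, chi> = 5 > 1.

Solution. <chi, chi> = (1/|G|) sum_C |C| * |chi(C)|^2 = (1/12)[1*|7|^2 + 3*|-1|^2 + 4*|exp(-2*I*pi/3)|^2 + 4*|exp(2*I*pi/3)|^2]
  = (1/12)[(49) + (3) + (4) + (4)] = 60/12 = 5.
(Exp terms are combined using exp(i*s)*conj(exp(i*t)) = exp(i*(s-t)), and sums of them are collapsed using the identity that for every m > 1 the m distinct m-th roots of unity sum to 0, e.g. 1 + exp(2*I*pi/3) + exp(-2*I*pi/3) = 0.)
A character is irreducible iff <chi, chi> = 1, so this representation is reducible.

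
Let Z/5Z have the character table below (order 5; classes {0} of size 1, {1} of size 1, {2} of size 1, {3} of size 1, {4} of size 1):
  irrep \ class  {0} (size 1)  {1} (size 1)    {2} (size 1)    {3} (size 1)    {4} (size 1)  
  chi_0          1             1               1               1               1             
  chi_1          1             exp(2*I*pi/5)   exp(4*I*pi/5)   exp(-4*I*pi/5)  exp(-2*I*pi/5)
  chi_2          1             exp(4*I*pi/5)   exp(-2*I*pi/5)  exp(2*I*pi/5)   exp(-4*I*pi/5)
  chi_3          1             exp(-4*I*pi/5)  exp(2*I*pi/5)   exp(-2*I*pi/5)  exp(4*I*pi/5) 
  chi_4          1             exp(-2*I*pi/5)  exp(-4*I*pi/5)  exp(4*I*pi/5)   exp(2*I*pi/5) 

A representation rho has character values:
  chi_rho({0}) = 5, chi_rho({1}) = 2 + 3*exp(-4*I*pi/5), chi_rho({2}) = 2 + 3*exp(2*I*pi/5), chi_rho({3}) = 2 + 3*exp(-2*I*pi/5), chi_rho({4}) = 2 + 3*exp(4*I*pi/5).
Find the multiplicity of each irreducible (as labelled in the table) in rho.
Multiplicities: chi_0: 2, chi_1: 0, chi_2: 0, chi_3: 3, chi_4: 0.

Derivation: Use <chi_rho, chi> = (1/|G|) sum_C |C| * chi_rho(C) * conj(chi(C)) with |G| = 5 for each irreducible chi in the table:
  <chi_rho, chi_0> = (1/5)[1*(5)*conj(1) + 1*(2 + 3*exp(-4*I*pi/5))*conj(1) + 1*(2 + 3*exp(2*I*pi/5))*conj(1) + 1*(2 + 3*exp(-2*I*pi/5))*conj(1) + 1*(2 + 3*exp(4*I*pi/5))*conj(1)]
      = (1/5)[(5) + (2 + 3*exp(-4*I*pi/5)) + (2 + 3*exp(2*I*pi/5)) + (2 + 3*exp(-2*I*pi/5)) + (2 + 3*exp(4*I*pi/5))] = 10/5 = 2
  <chi_rho, chi_1> = (1/5)[1*(5)*conj(1) + 1*(2 + 3*exp(-4*I*pi/5))*conj(exp(2*I*pi/5)) + 1*(2 + 3*exp(2*I*pi/5))*conj(exp(4*I*pi/5)) + 1*(2 + 3*exp(-2*I*pi/5))*conj(exp(-4*I*pi/5)) + 1*(2 + 3*exp(4*I*pi/5))*conj(exp(-2*I*pi/5))]
      = (1/5)[(5) + (2*exp(-2*I*pi/5) + 3*exp(4*I*pi/5)) + (3*exp(-2*I*pi/5) + 2*exp(-4*I*pi/5)) + (2*exp(4*I*pi/5) + 3*exp(2*I*pi/5)) + (3*exp(-4*I*pi/5) + 2*exp(2*I*pi/5))] = 0/5 = 0
  <chi_rho, chi_2> = (1/5)[1*(5)*conj(1) + 1*(2 + 3*exp(-4*I*pi/5))*conj(exp(4*I*pi/5)) + 1*(2 + 3*exp(2*I*pi/5))*conj(exp(-2*I*pi/5)) + 1*(2 + 3*exp(-2*I*pi/5))*conj(exp(2*I*pi/5)) + 1*(2 + 3*exp(4*I*pi/5))*conj(exp(-4*I*pi/5))]
      = (1/5)[(5) + (2*exp(-4*I*pi/5) + 3*exp(2*I*pi/5)) + (3*exp(4*I*pi/5) + 2*exp(2*I*pi/5)) + (2*exp(-2*I*pi/5) + 3*exp(-4*I*pi/5)) + (3*exp(-2*I*pi/5) + 2*exp(4*I*pi/5))] = 0/5 = 0
  <chi_rho, chi_3> = (1/5)[1*(5)*conj(1) + 1*(2 + 3*exp(-4*I*pi/5))*conj(exp(-4*I*pi/5)) + 1*(2 + 3*exp(2*I*pi/5))*conj(exp(2*I*pi/5)) + 1*(2 + 3*exp(-2*I*pi/5))*conj(exp(-2*I*pi/5)) + 1*(2 + 3*exp(4*I*pi/5))*conj(exp(4*I*pi/5))]
      = (1/5)[(5) + (3 + 2*exp(4*I*pi/5)) + (3 + 2*exp(-2*I*pi/5)) + (3 + 2*exp(2*I*pi/5)) + (3 + 2*exp(-4*I*pi/5))] = 15/5 = 3
  <chi_rho, chi_4> = (1/5)[1*(5)*conj(1) + 1*(2 + 3*exp(-4*I*pi/5))*conj(exp(-2*I*pi/5)) + 1*(2 + 3*exp(2*I*pi/5))*conj(exp(-4*I*pi/5)) + 1*(2 + 3*exp(-2*I*pi/5))*conj(exp(4*I*pi/5)) + 1*(2 + 3*exp(4*I*pi/5))*conj(exp(2*I*pi/5))]
      = (1/5)[(5) + (3*exp(-2*I*pi/5) + 2*exp(2*I*pi/5)) + (3*exp(-4*I*pi/5) + 2*exp(4*I*pi/5)) + (2*exp(-4*I*pi/5) + 3*exp(4*I*pi/5)) + (2*exp(-2*I*pi/5) + 3*exp(2*I*pi/5))] = 0/5 = 0
(Exp terms are combined using exp(i*s)*conj(exp(i*t)) = exp(i*(s-t)), and sums of them are collapsed using the identity that for every m > 1 the m distinct m-th roots of unity sum to 0, e.g. 1 + exp(2*I*pi/3) + exp(-2*I*pi/3) = 0.)
Dimension check: dim(rho) = sum (mult * dim) = 2*1 + 0*1 + 0*1 + 3*1 + 0*1 = 5 = chi_rho(e) = 5.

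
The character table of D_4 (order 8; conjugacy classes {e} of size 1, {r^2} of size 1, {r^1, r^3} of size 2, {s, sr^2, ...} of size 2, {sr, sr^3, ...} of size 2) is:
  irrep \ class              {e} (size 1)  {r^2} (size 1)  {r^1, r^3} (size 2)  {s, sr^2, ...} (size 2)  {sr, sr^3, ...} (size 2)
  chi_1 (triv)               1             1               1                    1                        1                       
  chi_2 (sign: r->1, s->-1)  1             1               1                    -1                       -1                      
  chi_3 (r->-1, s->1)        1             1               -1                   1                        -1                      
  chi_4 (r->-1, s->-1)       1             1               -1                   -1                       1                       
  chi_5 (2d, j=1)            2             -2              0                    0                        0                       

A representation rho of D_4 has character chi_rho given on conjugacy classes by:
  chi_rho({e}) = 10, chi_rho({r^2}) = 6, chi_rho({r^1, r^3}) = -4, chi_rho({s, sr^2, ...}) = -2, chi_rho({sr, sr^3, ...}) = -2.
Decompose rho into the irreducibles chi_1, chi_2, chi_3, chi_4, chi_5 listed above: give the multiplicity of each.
Multiplicities: chi_1: 0, chi_2: 2, chi_3: 3, chi_4: 3, chi_5: 1.

Details: Use <chi_rho, chi> = (1/|G|) sum_C |C| * chi_rho(C) * conj(chi(C)) with |G| = 8 for each irreducible chi in the table:
  <chi_rho, chi_1> = (1/8)[1*(10)*conj(1) + 1*(6)*conj(1) + 2*(-4)*conj(1) + 2*(-2)*conj(1) + 2*(-2)*conj(1)]
      = (1/8)[(10) + (6) + (-8) + (-4) + (-4)] = 0/8 = 0
  <chi_rho, chi_2> = (1/8)[1*(10)*conj(1) + 1*(6)*conj(1) + 2*(-4)*conj(1) + 2*(-2)*conj(-1) + 2*(-2)*conj(-1)]
      = (1/8)[(10) + (6) + (-8) + (4) + (4)] = 16/8 = 2
  <chi_rho, chi_3> = (1/8)[1*(10)*conj(1) + 1*(6)*conj(1) + 2*(-4)*conj(-1) + 2*(-2)*conj(1) + 2*(-2)*conj(-1)]
      = (1/8)[(10) + (6) + (8) + (-4) + (4)] = 24/8 = 3
  <chi_rho, chi_4> = (1/8)[1*(10)*conj(1) + 1*(6)*conj(1) + 2*(-4)*conj(-1) + 2*(-2)*conj(-1) + 2*(-2)*conj(1)]
      = (1/8)[(10) + (6) + (8) + (4) + (-4)] = 24/8 = 3
  <chi_rho, chi_5> = (1/8)[1*(10)*conj(2) + 1*(6)*conj(-2) + 2*(-4)*conj(0) + 2*(-2)*conj(0) + 2*(-2)*conj(0)]
      = (1/8)[(20) + (-12) + (0) + (0) + (0)] = 8/8 = 1
Dimension check: dim(rho) = sum (mult * dim) = 0*1 + 2*1 + 3*1 + 3*1 + 1*2 = 10 = chi_rho(e) = 10.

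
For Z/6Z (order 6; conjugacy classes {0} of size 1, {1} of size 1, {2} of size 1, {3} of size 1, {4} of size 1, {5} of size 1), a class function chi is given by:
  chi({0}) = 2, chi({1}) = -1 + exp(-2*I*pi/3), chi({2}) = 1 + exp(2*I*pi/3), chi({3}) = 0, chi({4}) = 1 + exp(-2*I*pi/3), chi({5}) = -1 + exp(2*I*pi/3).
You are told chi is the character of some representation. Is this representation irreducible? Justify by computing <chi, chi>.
Not irreducible (reducible): <chi, chi> = 2 > 1.

Justification: <chi, chi> = (1/|G|) sum_C |C| * |chi(C)|^2 = (1/6)[1*|2|^2 + 1*|-1 + exp(-2*I*pi/3)|^2 + 1*|1 + exp(2*I*pi/3)|^2 + 1*|0|^2 + 1*|1 + exp(-2*I*pi/3)|^2 + 1*|-1 + exp(2*I*pi/3)|^2]
  = (1/6)[(4) + (3) + (1) + (0) + (1) + (3)] = 12/6 = 2.
(Exp terms are combined using exp(i*s)*conj(exp(i*t)) = exp(i*(s-t)), and sums of them are collapsed using the identity that for every m > 1 the m distinct m-th roots of unity sum to 0, e.g. 1 + exp(2*I*pi/3) + exp(-2*I*pi/3) = 0.)
A character is irreducible iff <chi, chi> = 1, so this representation is reducible.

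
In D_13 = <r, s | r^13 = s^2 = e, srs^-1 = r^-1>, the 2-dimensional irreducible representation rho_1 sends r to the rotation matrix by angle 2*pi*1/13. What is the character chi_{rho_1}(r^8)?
chi_{rho_1}(r^8) = 2*cos(2*pi*1*8/13) = -2*cos(3*pi/13)

rho_1(r^8) is rotation by angle 2*pi*1*8/13, whose trace is 2*cos(2*pi*1*8/13) = -2*cos(3*pi/13).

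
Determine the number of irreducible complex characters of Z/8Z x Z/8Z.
64

Working: The number of irreducible complex representations of a finite group equals its number of conjugacy classes. Z/8Z x Z/8Z is abelian of order 64, so every element is its own conjugacy class: 64 classes, so Z/8Z x Z/8Z (order 64) has exactly 64 irreducible complex representations.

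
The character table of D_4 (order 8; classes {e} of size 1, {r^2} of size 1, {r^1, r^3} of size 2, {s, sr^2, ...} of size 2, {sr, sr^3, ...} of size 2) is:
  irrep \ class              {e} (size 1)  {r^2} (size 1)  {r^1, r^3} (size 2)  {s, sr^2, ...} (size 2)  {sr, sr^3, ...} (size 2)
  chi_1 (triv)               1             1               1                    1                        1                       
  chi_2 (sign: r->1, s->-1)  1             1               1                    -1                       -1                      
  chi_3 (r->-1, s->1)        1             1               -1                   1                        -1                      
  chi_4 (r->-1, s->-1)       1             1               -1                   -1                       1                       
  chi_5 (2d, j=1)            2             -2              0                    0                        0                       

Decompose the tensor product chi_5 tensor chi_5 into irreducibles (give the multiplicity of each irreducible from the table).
chi_5 tensor chi_5 = chi_1 + chi_2 + chi_3 + chi_4 (all other irreducibles have multiplicity 0).

Proof sketch: The character of a tensor product is the pointwise product (chi_5 * chi_5)(C) = chi_5(C) * chi_5(C):
  {e}: (2)*(2), {r^2}: (-2)*(-2), {r^1, r^3}: (0)*(0), {s, sr^2, ...}: (0)*(0), {sr, sr^3, ...}: (0)*(0)
so (chi_5 * chi_5) takes values
  {e} -> 4, {r^2} -> 4, {r^1, r^3} -> 0, {s, sr^2, ...} -> 0, {sr, sr^3, ...} -> 0.
Now take the inner product of this character with each irreducible chi from the table, <chi_5*chi_5, chi> = (1/8) sum_C |C| (chi_5*chi_5)(C) conj(chi(C)):
  <chi_5*chi_5, chi_1> = (1/8)[1*(4)*conj(1) + 1*(4)*conj(1) + 2*(0)*conj(1) + 2*(0)*conj(1) + 2*(0)*conj(1)]
      = (1/8)[(4) + (4) + (0) + (0) + (0)] = 8/8 = 1
  <chi_5*chi_5, chi_2> = (1/8)[1*(4)*conj(1) + 1*(4)*conj(1) + 2*(0)*conj(1) + 2*(0)*conj(-1) + 2*(0)*conj(-1)]
      = (1/8)[(4) + (4) + (0) + (0) + (0)] = 8/8 = 1
  <chi_5*chi_5, chi_3> = (1/8)[1*(4)*conj(1) + 1*(4)*conj(1) + 2*(0)*conj(-1) + 2*(0)*conj(1) + 2*(0)*conj(-1)]
      = (1/8)[(4) + (4) + (0) + (0) + (0)] = 8/8 = 1
  <chi_5*chi_5, chi_4> = (1/8)[1*(4)*conj(1) + 1*(4)*conj(1) + 2*(0)*conj(-1) + 2*(0)*conj(-1) + 2*(0)*conj(1)]
      = (1/8)[(4) + (4) + (0) + (0) + (0)] = 8/8 = 1
  <chi_5*chi_5, chi_5> = (1/8)[1*(4)*conj(2) + 1*(4)*conj(-2) + 2*(0)*conj(0) + 2*(0)*conj(0) + 2*(0)*conj(0)]
      = (1/8)[(8) + (-8) + (0) + (0) + (0)] = 0/8 = 0
Hence the multiplicities are chi_1: 1, chi_2: 1, chi_3: 1, chi_4: 1. Dimension check: dim(chi_5)*dim(chi_5) = 2*2 = 4 and sum (mult * dim) = 1*1 + 1*1 + 1*1 + 1*1 = 4.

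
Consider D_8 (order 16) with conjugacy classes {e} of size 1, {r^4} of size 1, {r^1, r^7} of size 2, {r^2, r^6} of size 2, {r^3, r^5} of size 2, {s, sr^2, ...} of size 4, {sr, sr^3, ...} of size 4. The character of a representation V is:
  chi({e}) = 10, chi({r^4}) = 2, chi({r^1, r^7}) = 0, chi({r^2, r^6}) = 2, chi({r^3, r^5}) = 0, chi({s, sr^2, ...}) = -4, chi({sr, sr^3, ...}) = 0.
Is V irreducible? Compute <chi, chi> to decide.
Not irreducible (reducible): <chi, chi> = 11 > 1.

Working: <chi, chi> = (1/|G|) sum_C |C| * |chi(C)|^2 = (1/16)[1*|10|^2 + 1*|2|^2 + 2*|0|^2 + 2*|2|^2 + 2*|0|^2 + 4*|-4|^2 + 4*|0|^2]
  = (1/16)[(100) + (4) + (0) + (8) + (0) + (64) + (0)] = 176/16 = 11.
A character is irreducible iff <chi, chi> = 1, so this representation is reducible.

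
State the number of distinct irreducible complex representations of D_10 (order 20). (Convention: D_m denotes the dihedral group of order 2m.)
8

Explanation: The number of irreducible complex representations of a finite group equals its number of conjugacy classes. D_10 has 8 conjugacy classes (n/2 + 3 for n even), so D_10 (order 20) has exactly 8 irreducible complex representations.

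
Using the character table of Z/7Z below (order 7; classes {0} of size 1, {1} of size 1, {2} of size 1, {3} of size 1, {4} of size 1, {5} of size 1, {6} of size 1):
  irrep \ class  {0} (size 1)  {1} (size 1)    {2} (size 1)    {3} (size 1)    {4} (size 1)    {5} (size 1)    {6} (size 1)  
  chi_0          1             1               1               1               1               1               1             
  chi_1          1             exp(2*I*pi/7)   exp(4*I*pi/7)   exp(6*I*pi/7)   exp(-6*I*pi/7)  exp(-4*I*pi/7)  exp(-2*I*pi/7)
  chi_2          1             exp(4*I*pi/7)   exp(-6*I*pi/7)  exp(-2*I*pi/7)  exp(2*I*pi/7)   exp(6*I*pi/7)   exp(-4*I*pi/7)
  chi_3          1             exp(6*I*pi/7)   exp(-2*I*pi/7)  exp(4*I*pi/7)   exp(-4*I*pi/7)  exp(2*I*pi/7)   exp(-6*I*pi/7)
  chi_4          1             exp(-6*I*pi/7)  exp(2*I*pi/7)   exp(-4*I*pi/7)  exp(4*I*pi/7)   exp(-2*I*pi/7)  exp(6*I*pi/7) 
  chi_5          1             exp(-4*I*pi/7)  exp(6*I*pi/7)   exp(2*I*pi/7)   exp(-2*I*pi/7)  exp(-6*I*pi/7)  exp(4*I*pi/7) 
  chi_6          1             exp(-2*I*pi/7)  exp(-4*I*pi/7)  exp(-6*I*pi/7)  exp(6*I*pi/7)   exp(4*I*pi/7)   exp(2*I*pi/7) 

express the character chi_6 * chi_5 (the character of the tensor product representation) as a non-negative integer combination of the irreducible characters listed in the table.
chi_6 tensor chi_5 = chi_4 (all other irreducibles have multiplicity 0).

Argument: The character of a tensor product is the pointwise product (chi_6 * chi_5)(C) = chi_6(C) * chi_5(C):
  {0}: (1)*(1), {1}: (exp(-2*I*pi/7))*(exp(-4*I*pi/7)), {2}: (exp(-4*I*pi/7))*(exp(6*I*pi/7)), {3}: (exp(-6*I*pi/7))*(exp(2*I*pi/7)), {4}: (exp(6*I*pi/7))*(exp(-2*I*pi/7)), {5}: (exp(4*I*pi/7))*(exp(-6*I*pi/7)), {6}: (exp(2*I*pi/7))*(exp(4*I*pi/7))
so (chi_6 * chi_5) takes values
  {0} -> 1, {1} -> exp(-6*I*pi/7), {2} -> exp(2*I*pi/7), {3} -> exp(-4*I*pi/7), {4} -> exp(4*I*pi/7), {5} -> exp(-2*I*pi/7), {6} -> exp(6*I*pi/7).
Now take the inner product of this character with each irreducible chi from the table, <chi_6*chi_5, chi> = (1/7) sum_C |C| (chi_6*chi_5)(C) conj(chi(C)):
  <chi_6*chi_5, chi_0> = (1/7)[1*(1)*conj(1) + 1*(exp(-6*I*pi/7))*conj(1) + 1*(exp(2*I*pi/7))*conj(1) + 1*(exp(-4*I*pi/7))*conj(1) + 1*(exp(4*I*pi/7))*conj(1) + 1*(exp(-2*I*pi/7))*conj(1) + 1*(exp(6*I*pi/7))*conj(1)]
      = (1/7)[(1) + (exp(-6*I*pi/7)) + (exp(2*I*pi/7)) + (exp(-4*I*pi/7)) + (exp(4*I*pi/7)) + (exp(-2*I*pi/7)) + (exp(6*I*pi/7))] = 0/7 = 0
  <chi_6*chi_5, chi_1> = (1/7)[1*(1)*conj(1) + 1*(exp(-6*I*pi/7))*conj(exp(2*I*pi/7)) + 1*(exp(2*I*pi/7))*conj(exp(4*I*pi/7)) + 1*(exp(-4*I*pi/7))*conj(exp(6*I*pi/7)) + 1*(exp(4*I*pi/7))*conj(exp(-6*I*pi/7)) + 1*(exp(-2*I*pi/7))*conj(exp(-4*I*pi/7)) + 1*(exp(6*I*pi/7))*conj(exp(-2*I*pi/7))]
      = (1/7)[(1) + (exp(6*I*pi/7)) + (exp(-2*I*pi/7)) + (exp(4*I*pi/7)) + (exp(-4*I*pi/7)) + (exp(2*I*pi/7)) + (exp(-6*I*pi/7))] = 0/7 = 0
  <chi_6*chi_5, chi_2> = (1/7)[1*(1)*conj(1) + 1*(exp(-6*I*pi/7))*conj(exp(4*I*pi/7)) + 1*(exp(2*I*pi/7))*conj(exp(-6*I*pi/7)) + 1*(exp(-4*I*pi/7))*conj(exp(-2*I*pi/7)) + 1*(exp(4*I*pi/7))*conj(exp(2*I*pi/7)) + 1*(exp(-2*I*pi/7))*conj(exp(6*I*pi/7)) + 1*(exp(6*I*pi/7))*conj(exp(-4*I*pi/7))]
      = (1/7)[(1) + (exp(4*I*pi/7)) + (exp(-6*I*pi/7)) + (exp(-2*I*pi/7)) + (exp(2*I*pi/7)) + (exp(6*I*pi/7)) + (exp(-4*I*pi/7))] = 0/7 = 0
  <chi_6*chi_5, chi_3> = (1/7)[1*(1)*conj(1) + 1*(exp(-6*I*pi/7))*conj(exp(6*I*pi/7)) + 1*(exp(2*I*pi/7))*conj(exp(-2*I*pi/7)) + 1*(exp(-4*I*pi/7))*conj(exp(4*I*pi/7)) + 1*(exp(4*I*pi/7))*conj(exp(-4*I*pi/7)) + 1*(exp(-2*I*pi/7))*conj(exp(2*I*pi/7)) + 1*(exp(6*I*pi/7))*conj(exp(-6*I*pi/7))]
      = (1/7)[(1) + (exp(2*I*pi/7)) + (exp(4*I*pi/7)) + (exp(6*I*pi/7)) + (exp(-6*I*pi/7)) + (exp(-4*I*pi/7)) + (exp(-2*I*pi/7))] = 0/7 = 0
  <chi_6*chi_5, chi_4> = (1/7)[1*(1)*conj(1) + 1*(exp(-6*I*pi/7))*conj(exp(-6*I*pi/7)) + 1*(exp(2*I*pi/7))*conj(exp(2*I*pi/7)) + 1*(exp(-4*I*pi/7))*conj(exp(-4*I*pi/7)) + 1*(exp(4*I*pi/7))*conj(exp(4*I*pi/7)) + 1*(exp(-2*I*pi/7))*conj(exp(-2*I*pi/7)) + 1*(exp(6*I*pi/7))*conj(exp(6*I*pi/7))]
      = (1/7)[(1) + (1) + (1) + (1) + (1) + (1) + (1)] = 7/7 = 1
  <chi_6*chi_5, chi_5> = (1/7)[1*(1)*conj(1) + 1*(exp(-6*I*pi/7))*conj(exp(-4*I*pi/7)) + 1*(exp(2*I*pi/7))*conj(exp(6*I*pi/7)) + 1*(exp(-4*I*pi/7))*conj(exp(2*I*pi/7)) + 1*(exp(4*I*pi/7))*conj(exp(-2*I*pi/7)) + 1*(exp(-2*I*pi/7))*conj(exp(-6*I*pi/7)) + 1*(exp(6*I*pi/7))*conj(exp(4*I*pi/7))]
      = (1/7)[(1) + (exp(-2*I*pi/7)) + (exp(-4*I*pi/7)) + (exp(-6*I*pi/7)) + (exp(6*I*pi/7)) + (exp(4*I*pi/7)) + (exp(2*I*pi/7))] = 0/7 = 0
  <chi_6*chi_5, chi_6> = (1/7)[1*(1)*conj(1) + 1*(exp(-6*I*pi/7))*conj(exp(-2*I*pi/7)) + 1*(exp(2*I*pi/7))*conj(exp(-4*I*pi/7)) + 1*(exp(-4*I*pi/7))*conj(exp(-6*I*pi/7)) + 1*(exp(4*I*pi/7))*conj(exp(6*I*pi/7)) + 1*(exp(-2*I*pi/7))*conj(exp(4*I*pi/7)) + 1*(exp(6*I*pi/7))*conj(exp(2*I*pi/7))]
      = (1/7)[(1) + (exp(-4*I*pi/7)) + (exp(6*I*pi/7)) + (exp(2*I*pi/7)) + (exp(-2*I*pi/7)) + (exp(-6*I*pi/7)) + (exp(4*I*pi/7))] = 0/7 = 0
(Exp terms are combined using exp(i*s)*conj(exp(i*t)) = exp(i*(s-t)), and sums of them are collapsed using the identity that for every m > 1 the m distinct m-th roots of unity sum to 0, e.g. 1 + exp(2*I*pi/3) + exp(-2*I*pi/3) = 0.)
Hence the multiplicities are chi_4: 1. Dimension check: dim(chi_6)*dim(chi_5) = 1*1 = 1 and sum (mult * dim) = 1*1 = 1.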